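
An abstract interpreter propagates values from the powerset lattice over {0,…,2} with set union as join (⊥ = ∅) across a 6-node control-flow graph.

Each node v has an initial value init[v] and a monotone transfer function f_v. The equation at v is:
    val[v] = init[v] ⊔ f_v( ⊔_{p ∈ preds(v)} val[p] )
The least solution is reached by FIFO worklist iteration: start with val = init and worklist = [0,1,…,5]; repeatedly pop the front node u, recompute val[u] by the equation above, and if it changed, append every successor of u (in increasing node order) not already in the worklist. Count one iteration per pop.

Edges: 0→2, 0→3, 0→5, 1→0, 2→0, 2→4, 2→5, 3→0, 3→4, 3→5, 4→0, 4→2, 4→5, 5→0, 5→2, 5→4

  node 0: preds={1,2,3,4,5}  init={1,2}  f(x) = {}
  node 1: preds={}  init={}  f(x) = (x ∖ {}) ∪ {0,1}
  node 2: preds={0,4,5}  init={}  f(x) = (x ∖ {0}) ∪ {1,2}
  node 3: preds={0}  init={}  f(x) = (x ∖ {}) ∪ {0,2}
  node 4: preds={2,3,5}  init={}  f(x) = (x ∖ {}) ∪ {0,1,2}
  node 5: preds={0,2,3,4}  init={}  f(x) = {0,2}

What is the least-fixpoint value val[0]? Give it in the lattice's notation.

{1,2}

Trace (9 dequeues):
  [1] u=0 | in {} | out {1,2} | ==
  [2] u=1 | in {} | out {0,1} | prev {} | push {0}
  [3] u=2 | in {1,2} | out {1,2} | prev {} | push {}
  [4] u=3 | in {1,2} | out {0,1,2} | prev {} | push {}
  [5] u=4 | in {0,1,2} | out {0,1,2} | prev {} | push {2}
  [6] u=5 | in {0,1,2} | out {0,2} | prev {} | push {4}
  [7] u=0 | in {0,1,2} | out {1,2} | ==
  [8] u=2 | in {0,1,2} | out {1,2} | ==
  [9] u=4 | in {0,1,2} | out {0,1,2} | ==

Converged values:
  [0] {1,2}
  [1] {0,1}
  [2] {1,2}
  [3] {0,1,2}
  [4] {0,1,2}
  [5] {0,2}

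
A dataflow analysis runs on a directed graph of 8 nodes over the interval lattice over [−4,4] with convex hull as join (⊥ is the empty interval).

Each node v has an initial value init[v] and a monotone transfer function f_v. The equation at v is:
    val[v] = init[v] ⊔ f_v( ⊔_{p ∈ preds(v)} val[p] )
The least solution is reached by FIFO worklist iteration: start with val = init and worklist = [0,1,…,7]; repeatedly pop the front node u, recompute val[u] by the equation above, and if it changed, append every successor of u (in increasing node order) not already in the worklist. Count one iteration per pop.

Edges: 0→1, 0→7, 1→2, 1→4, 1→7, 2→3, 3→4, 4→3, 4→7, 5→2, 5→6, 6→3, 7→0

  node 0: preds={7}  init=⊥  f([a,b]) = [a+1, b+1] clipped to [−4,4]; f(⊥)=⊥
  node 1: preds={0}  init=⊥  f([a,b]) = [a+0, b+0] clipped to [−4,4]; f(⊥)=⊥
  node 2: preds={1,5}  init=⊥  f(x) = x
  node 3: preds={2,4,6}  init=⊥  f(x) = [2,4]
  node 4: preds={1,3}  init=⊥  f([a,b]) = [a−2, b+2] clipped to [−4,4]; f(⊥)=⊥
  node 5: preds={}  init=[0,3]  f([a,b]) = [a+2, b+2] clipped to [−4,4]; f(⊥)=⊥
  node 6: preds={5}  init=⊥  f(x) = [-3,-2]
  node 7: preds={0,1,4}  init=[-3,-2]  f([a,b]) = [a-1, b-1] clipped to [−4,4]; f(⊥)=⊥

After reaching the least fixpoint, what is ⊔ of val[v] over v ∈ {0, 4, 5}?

Worklist (15 pops):
  #1 pop 0: in=[-3,-2] → [-2,-1] (was ⊥); enqueue []
  #2 pop 1: in=[-2,-1] → [-2,-1] (was ⊥); enqueue []
  #3 pop 2: in=[-2,3] → [-2,3] (was ⊥); enqueue []
  #4 pop 3: in=[-2,3] → [2,4] (was ⊥); enqueue []
  #5 pop 4: in=[-2,4] → [-4,4] (was ⊥); enqueue [3]
  #6 pop 5: in=⊥ → [0,3] (no change)
  #7 pop 6: in=[0,3] → [-3,-2] (was ⊥); enqueue []
  #8 pop 7: in=[-4,4] → [-4,3] (was [-3,-2]); enqueue [0]
  #9 pop 3: in=[-4,4] → [2,4] (no change)
  #10 pop 0: in=[-4,3] → [-3,4] (was [-2,-1]); enqueue [1,7]
  #11 pop 1: in=[-3,4] → [-3,4] (was [-2,-1]); enqueue [2,4]
  #12 pop 7: in=[-4,4] → [-4,3] (no change)
  #13 pop 2: in=[-3,4] → [-3,4] (was [-2,3]); enqueue [3]
  #14 pop 4: in=[-3,4] → [-4,4] (no change)
  #15 pop 3: in=[-4,4] → [2,4] (no change)

Fixpoint:
  val[0] = [-3,4]
  val[1] = [-3,4]
  val[2] = [-3,4]
  val[3] = [2,4]
  val[4] = [-4,4]
  val[5] = [0,3]
  val[6] = [-3,-2]
  val[7] = [-4,3]

[-4,4]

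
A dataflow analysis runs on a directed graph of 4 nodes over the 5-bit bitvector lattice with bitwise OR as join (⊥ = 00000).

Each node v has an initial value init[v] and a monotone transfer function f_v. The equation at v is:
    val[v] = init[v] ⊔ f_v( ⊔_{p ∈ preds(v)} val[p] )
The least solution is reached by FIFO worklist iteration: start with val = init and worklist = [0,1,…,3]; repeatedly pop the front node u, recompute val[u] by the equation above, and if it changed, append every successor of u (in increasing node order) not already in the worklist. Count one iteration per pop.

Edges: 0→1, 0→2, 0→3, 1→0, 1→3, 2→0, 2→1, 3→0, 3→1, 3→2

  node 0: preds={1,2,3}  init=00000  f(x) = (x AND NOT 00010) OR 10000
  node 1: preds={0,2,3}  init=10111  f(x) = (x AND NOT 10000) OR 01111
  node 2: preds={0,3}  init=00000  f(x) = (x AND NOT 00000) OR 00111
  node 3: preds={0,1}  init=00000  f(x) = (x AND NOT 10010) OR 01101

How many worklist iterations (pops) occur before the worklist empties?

Worklist (10 pops):
  #1 pop 0: in=10111 → 10101 (was 00000); enqueue []
  #2 pop 1: in=10101 → 11111 (was 10111); enqueue [0]
  #3 pop 2: in=10101 → 10111 (was 00000); enqueue [1]
  #4 pop 3: in=11111 → 01101 (was 00000); enqueue [2]
  #5 pop 0: in=11111 → 11101 (was 10101); enqueue [3]
  #6 pop 1: in=11111 → 11111 (no change)
  #7 pop 2: in=11101 → 11111 (was 10111); enqueue [0,1]
  #8 pop 3: in=11111 → 01101 (no change)
  #9 pop 0: in=11111 → 11101 (no change)
  #10 pop 1: in=11111 → 11111 (no change)

Fixpoint:
  val[0] = 11101
  val[1] = 11111
  val[2] = 11111
  val[3] = 01101

10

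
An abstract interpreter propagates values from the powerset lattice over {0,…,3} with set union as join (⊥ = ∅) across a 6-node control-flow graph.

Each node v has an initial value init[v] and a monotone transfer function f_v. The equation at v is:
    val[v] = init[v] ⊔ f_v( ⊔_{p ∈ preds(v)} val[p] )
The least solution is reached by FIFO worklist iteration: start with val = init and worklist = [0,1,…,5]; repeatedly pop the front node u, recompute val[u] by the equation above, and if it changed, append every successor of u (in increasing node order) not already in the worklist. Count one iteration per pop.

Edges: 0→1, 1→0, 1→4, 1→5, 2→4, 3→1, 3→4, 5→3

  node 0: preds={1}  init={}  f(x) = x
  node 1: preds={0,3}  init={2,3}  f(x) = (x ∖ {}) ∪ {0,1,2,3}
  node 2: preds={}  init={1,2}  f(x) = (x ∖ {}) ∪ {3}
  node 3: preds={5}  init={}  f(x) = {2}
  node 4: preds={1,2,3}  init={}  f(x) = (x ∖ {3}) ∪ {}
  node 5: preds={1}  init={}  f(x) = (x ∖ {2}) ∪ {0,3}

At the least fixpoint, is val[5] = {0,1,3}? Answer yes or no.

yes

Trace (9 dequeues):
  [1] u=0 | in {2,3} | out {2,3} | prev {} | push {}
  [2] u=1 | in {2,3} | out {0,1,2,3} | prev {2,3} | push {0}
  [3] u=2 | in {} | out {1,2,3} | prev {1,2} | push {}
  [4] u=3 | in {} | out {2} | prev {} | push {1}
  [5] u=4 | in {0,1,2,3} | out {0,1,2} | prev {} | push {}
  [6] u=5 | in {0,1,2,3} | out {0,1,3} | prev {} | push {3}
  [7] u=0 | in {0,1,2,3} | out {0,1,2,3} | prev {2,3} | push {}
  [8] u=1 | in {0,1,2,3} | out {0,1,2,3} | ==
  [9] u=3 | in {0,1,3} | out {2} | ==

Converged values:
  [0] {0,1,2,3}
  [1] {0,1,2,3}
  [2] {1,2,3}
  [3] {2}
  [4] {0,1,2}
  [5] {0,1,3}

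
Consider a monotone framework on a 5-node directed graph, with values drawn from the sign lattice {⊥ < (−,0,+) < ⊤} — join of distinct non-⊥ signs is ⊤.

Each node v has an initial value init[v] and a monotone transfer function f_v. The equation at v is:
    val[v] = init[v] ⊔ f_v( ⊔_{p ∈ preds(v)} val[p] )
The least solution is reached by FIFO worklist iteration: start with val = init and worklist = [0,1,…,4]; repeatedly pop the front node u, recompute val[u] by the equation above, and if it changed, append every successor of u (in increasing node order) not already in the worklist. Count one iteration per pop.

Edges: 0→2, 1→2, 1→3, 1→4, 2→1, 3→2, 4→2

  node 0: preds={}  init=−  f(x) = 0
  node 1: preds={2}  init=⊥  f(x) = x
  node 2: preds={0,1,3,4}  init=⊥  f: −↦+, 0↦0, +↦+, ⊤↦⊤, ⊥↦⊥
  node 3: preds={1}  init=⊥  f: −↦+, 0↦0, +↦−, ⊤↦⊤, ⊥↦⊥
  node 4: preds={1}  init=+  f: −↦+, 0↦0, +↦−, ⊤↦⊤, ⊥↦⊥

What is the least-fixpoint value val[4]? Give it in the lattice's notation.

⊤

Iteration log — 10 steps:
  step 1. node 0  ⊔preds=⊥  new=⊤  old=−  +wl: 
  step 2. node 1  ⊔preds=⊥  new=⊥  stable
  step 3. node 2  ⊔preds=⊤  new=⊤  old=⊥  +wl: 1
  step 4. node 3  ⊔preds=⊥  new=⊥  stable
  step 5. node 4  ⊔preds=⊥  new=+  stable
  step 6. node 1  ⊔preds=⊤  new=⊤  old=⊥  +wl: 2,3,4
  step 7. node 2  ⊔preds=⊤  new=⊤  stable
  step 8. node 3  ⊔preds=⊤  new=⊤  old=⊥  +wl: 2
  step 9. node 4  ⊔preds=⊤  new=⊤  old=+  +wl: 
  step 10. node 2  ⊔preds=⊤  new=⊤  stable

Least fixpoint reached:
  node 0: ⊤
  node 1: ⊤
  node 2: ⊤
  node 3: ⊤
  node 4: ⊤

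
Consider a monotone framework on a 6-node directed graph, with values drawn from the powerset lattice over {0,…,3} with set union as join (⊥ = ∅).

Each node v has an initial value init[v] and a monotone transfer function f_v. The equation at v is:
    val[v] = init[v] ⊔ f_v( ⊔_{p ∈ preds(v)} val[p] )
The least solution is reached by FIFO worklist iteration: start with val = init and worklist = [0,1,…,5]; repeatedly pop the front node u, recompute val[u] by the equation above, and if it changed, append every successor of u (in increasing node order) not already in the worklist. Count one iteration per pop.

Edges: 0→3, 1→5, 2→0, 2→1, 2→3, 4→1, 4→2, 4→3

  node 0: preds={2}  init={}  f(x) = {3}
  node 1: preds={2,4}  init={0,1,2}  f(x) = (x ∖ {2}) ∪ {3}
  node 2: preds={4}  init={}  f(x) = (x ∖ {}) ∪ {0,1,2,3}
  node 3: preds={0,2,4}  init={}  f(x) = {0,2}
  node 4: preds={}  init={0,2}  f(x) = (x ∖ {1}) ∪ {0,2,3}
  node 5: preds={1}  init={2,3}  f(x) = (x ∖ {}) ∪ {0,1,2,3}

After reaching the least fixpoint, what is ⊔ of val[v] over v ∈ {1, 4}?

{0,1,2,3}

Trace (10 dequeues):
  [1] u=0 | in {} | out {3} | prev {} | push {}
  [2] u=1 | in {0,2} | out {0,1,2,3} | prev {0,1,2} | push {}
  [3] u=2 | in {0,2} | out {0,1,2,3} | prev {} | push {0,1}
  [4] u=3 | in {0,1,2,3} | out {0,2} | prev {} | push {}
  [5] u=4 | in {} | out {0,2,3} | prev {0,2} | push {2,3}
  [6] u=5 | in {0,1,2,3} | out {0,1,2,3} | prev {2,3} | push {}
  [7] u=0 | in {0,1,2,3} | out {3} | ==
  [8] u=1 | in {0,1,2,3} | out {0,1,2,3} | ==
  [9] u=2 | in {0,2,3} | out {0,1,2,3} | ==
  [10] u=3 | in {0,1,2,3} | out {0,2} | ==

Converged values:
  [0] {3}
  [1] {0,1,2,3}
  [2] {0,1,2,3}
  [3] {0,2}
  [4] {0,2,3}
  [5] {0,1,2,3}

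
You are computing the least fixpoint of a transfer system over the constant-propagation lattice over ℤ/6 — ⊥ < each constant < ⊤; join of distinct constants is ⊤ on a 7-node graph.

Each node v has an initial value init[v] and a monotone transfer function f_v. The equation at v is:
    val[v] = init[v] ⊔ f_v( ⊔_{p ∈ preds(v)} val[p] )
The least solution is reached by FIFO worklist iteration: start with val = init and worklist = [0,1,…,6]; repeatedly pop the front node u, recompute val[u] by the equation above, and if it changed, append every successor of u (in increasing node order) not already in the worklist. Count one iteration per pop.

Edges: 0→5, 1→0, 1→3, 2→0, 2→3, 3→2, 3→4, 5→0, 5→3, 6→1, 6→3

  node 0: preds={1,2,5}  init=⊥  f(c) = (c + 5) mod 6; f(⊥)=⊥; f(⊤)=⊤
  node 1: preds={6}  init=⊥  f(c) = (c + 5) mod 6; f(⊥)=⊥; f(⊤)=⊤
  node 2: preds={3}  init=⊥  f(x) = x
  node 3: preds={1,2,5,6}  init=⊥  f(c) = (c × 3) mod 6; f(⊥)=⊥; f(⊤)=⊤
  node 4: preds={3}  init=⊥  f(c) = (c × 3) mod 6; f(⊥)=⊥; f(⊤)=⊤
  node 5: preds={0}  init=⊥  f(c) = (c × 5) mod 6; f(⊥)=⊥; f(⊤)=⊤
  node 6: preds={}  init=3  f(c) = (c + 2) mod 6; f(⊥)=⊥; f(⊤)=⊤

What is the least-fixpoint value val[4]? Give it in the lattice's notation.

⊤

Trace (15 dequeues):
  [1] u=0 | in ⊥ | out ⊥ | ==
  [2] u=1 | in 3 | out 2 | prev ⊥ | push {0}
  [3] u=2 | in ⊥ | out ⊥ | ==
  [4] u=3 | in ⊤ | out ⊤ | prev ⊥ | push {2}
  [5] u=4 | in ⊤ | out ⊤ | prev ⊥ | push {}
  [6] u=5 | in ⊥ | out ⊥ | ==
  [7] u=6 | in ⊥ | out 3 | ==
  [8] u=0 | in 2 | out 1 | prev ⊥ | push {5}
  [9] u=2 | in ⊤ | out ⊤ | prev ⊥ | push {0,3}
  [10] u=5 | in 1 | out 5 | prev ⊥ | push {}
  [11] u=0 | in ⊤ | out ⊤ | prev 1 | push {5}
  [12] u=3 | in ⊤ | out ⊤ | ==
  [13] u=5 | in ⊤ | out ⊤ | prev 5 | push {0,3}
  [14] u=0 | in ⊤ | out ⊤ | ==
  [15] u=3 | in ⊤ | out ⊤ | ==

Converged values:
  [0] ⊤
  [1] 2
  [2] ⊤
  [3] ⊤
  [4] ⊤
  [5] ⊤
  [6] 3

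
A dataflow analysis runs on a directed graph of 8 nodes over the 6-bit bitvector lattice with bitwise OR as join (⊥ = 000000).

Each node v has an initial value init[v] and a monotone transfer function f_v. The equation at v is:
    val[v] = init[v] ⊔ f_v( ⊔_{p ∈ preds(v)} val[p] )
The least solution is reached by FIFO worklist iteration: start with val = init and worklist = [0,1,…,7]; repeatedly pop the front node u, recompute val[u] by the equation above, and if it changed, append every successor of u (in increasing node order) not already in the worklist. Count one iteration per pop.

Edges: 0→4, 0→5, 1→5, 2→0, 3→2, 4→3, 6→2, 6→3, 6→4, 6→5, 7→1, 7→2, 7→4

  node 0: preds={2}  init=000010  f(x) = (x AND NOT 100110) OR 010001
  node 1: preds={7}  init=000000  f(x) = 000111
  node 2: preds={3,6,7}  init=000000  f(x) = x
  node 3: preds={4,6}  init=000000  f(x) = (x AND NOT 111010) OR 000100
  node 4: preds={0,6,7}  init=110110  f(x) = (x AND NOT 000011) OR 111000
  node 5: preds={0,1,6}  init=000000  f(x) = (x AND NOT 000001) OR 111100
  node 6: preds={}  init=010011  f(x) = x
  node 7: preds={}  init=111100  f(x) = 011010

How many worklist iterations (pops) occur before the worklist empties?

Iteration log — 14 steps:
  step 1. node 0  ⊔preds=000000  new=010011  old=000010  +wl: 
  step 2. node 1  ⊔preds=111100  new=000111  old=000000  +wl: 
  step 3. node 2  ⊔preds=111111  new=111111  old=000000  +wl: 0
  step 4. node 3  ⊔preds=110111  new=000101  old=000000  +wl: 2
  step 5. node 4  ⊔preds=111111  new=111110  old=110110  +wl: 3
  step 6. node 5  ⊔preds=010111  new=111110  old=000000  +wl: 
  step 7. node 6  ⊔preds=000000  new=010011  stable
  step 8. node 7  ⊔preds=000000  new=111110  old=111100  +wl: 1,4
  step 9. node 0  ⊔preds=111111  new=011011  old=010011  +wl: 5
  step 10. node 2  ⊔preds=111111  new=111111  stable
  step 11. node 3  ⊔preds=111111  new=000101  stable
  step 12. node 1  ⊔preds=111110  new=000111  stable
  step 13. node 4  ⊔preds=111111  new=111110  stable
  step 14. node 5  ⊔preds=011111  new=111110  stable

Least fixpoint reached:
  node 0: 011011
  node 1: 000111
  node 2: 111111
  node 3: 000101
  node 4: 111110
  node 5: 111110
  node 6: 010011
  node 7: 111110

14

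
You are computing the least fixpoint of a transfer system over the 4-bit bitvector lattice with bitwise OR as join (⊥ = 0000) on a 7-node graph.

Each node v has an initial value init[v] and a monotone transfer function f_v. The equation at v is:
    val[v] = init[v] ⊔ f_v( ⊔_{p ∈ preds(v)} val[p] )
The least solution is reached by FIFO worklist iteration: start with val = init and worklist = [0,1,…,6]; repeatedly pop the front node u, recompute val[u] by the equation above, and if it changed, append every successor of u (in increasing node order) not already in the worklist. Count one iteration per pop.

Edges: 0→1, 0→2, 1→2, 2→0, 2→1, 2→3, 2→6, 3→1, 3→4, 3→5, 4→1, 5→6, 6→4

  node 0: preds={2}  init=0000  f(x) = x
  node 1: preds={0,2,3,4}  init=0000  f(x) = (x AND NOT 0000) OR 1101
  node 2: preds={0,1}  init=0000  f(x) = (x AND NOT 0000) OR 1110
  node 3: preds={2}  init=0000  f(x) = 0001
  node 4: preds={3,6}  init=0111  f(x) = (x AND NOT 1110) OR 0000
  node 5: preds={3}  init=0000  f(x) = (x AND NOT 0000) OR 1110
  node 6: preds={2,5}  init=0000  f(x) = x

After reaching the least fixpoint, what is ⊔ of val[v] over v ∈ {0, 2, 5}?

Iteration log — 11 steps:
  step 1. node 0  ⊔preds=0000  new=0000  stable
  step 2. node 1  ⊔preds=0111  new=1111  old=0000  +wl: 
  step 3. node 2  ⊔preds=1111  new=1111  old=0000  +wl: 0,1
  step 4. node 3  ⊔preds=1111  new=0001  old=0000  +wl: 
  step 5. node 4  ⊔preds=0001  new=0111  stable
  step 6. node 5  ⊔preds=0001  new=1111  old=0000  +wl: 
  step 7. node 6  ⊔preds=1111  new=1111  old=0000  +wl: 4
  step 8. node 0  ⊔preds=1111  new=1111  old=0000  +wl: 2
  step 9. node 1  ⊔preds=1111  new=1111  stable
  step 10. node 4  ⊔preds=1111  new=0111  stable
  step 11. node 2  ⊔preds=1111  new=1111  stable

Least fixpoint reached:
  node 0: 1111
  node 1: 1111
  node 2: 1111
  node 3: 0001
  node 4: 0111
  node 5: 1111
  node 6: 1111

1111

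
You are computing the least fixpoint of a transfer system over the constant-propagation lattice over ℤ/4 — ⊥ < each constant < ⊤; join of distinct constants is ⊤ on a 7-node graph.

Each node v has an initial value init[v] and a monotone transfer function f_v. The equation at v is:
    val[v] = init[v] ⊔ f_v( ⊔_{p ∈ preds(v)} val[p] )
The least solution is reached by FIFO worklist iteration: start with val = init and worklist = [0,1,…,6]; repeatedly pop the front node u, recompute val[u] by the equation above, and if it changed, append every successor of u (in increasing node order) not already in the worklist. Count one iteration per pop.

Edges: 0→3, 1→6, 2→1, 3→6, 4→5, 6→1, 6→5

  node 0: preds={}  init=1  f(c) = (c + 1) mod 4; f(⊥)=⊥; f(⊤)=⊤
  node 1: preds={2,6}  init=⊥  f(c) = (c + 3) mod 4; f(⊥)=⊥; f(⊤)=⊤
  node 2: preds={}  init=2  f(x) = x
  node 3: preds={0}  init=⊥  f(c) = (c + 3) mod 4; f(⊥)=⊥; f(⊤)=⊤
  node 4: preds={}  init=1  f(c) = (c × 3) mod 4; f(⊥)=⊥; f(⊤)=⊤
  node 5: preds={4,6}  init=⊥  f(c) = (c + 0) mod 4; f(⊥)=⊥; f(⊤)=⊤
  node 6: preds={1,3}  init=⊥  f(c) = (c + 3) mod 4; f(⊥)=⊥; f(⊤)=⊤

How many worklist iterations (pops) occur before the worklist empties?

Iteration log — 10 steps:
  step 1. node 0  ⊔preds=⊥  new=1  stable
  step 2. node 1  ⊔preds=2  new=1  old=⊥  +wl: 
  step 3. node 2  ⊔preds=⊥  new=2  stable
  step 4. node 3  ⊔preds=1  new=0  old=⊥  +wl: 
  step 5. node 4  ⊔preds=⊥  new=1  stable
  step 6. node 5  ⊔preds=1  new=1  old=⊥  +wl: 
  step 7. node 6  ⊔preds=⊤  new=⊤  old=⊥  +wl: 1,5
  step 8. node 1  ⊔preds=⊤  new=⊤  old=1  +wl: 6
  step 9. node 5  ⊔preds=⊤  new=⊤  old=1  +wl: 
  step 10. node 6  ⊔preds=⊤  new=⊤  stable

Least fixpoint reached:
  node 0: 1
  node 1: ⊤
  node 2: 2
  node 3: 0
  node 4: 1
  node 5: ⊤
  node 6: ⊤

10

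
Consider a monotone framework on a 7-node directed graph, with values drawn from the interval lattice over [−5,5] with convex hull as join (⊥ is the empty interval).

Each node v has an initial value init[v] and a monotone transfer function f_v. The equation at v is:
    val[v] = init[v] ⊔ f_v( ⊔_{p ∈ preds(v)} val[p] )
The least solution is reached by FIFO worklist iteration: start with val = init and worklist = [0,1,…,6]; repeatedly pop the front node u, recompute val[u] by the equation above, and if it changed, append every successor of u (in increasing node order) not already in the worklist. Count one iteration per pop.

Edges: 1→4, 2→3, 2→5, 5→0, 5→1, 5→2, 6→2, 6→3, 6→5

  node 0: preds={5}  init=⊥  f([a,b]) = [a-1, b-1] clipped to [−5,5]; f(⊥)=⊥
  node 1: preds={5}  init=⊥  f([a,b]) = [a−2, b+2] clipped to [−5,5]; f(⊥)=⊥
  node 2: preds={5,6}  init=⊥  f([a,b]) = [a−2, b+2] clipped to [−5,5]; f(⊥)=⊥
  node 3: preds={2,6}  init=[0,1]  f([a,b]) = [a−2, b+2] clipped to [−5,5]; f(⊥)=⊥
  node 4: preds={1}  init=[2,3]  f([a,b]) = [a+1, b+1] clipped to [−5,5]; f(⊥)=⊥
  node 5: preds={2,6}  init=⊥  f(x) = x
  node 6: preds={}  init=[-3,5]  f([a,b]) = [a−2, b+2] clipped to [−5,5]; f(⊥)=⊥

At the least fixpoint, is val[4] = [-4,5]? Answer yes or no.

Iteration log — 11 steps:
  step 1. node 0  ⊔preds=⊥  new=⊥  stable
  step 2. node 1  ⊔preds=⊥  new=⊥  stable
  step 3. node 2  ⊔preds=[-3,5]  new=[-5,5]  old=⊥  +wl: 
  step 4. node 3  ⊔preds=[-5,5]  new=[-5,5]  old=[0,1]  +wl: 
  step 5. node 4  ⊔preds=⊥  new=[2,3]  stable
  step 6. node 5  ⊔preds=[-5,5]  new=[-5,5]  old=⊥  +wl: 0,1,2
  step 7. node 6  ⊔preds=⊥  new=[-3,5]  stable
  step 8. node 0  ⊔preds=[-5,5]  new=[-5,4]  old=⊥  +wl: 
  step 9. node 1  ⊔preds=[-5,5]  new=[-5,5]  old=⊥  +wl: 4
  step 10. node 2  ⊔preds=[-5,5]  new=[-5,5]  stable
  step 11. node 4  ⊔preds=[-5,5]  new=[-4,5]  old=[2,3]  +wl: 

Least fixpoint reached:
  node 0: [-5,4]
  node 1: [-5,5]
  node 2: [-5,5]
  node 3: [-5,5]
  node 4: [-4,5]
  node 5: [-5,5]
  node 6: [-3,5]

yes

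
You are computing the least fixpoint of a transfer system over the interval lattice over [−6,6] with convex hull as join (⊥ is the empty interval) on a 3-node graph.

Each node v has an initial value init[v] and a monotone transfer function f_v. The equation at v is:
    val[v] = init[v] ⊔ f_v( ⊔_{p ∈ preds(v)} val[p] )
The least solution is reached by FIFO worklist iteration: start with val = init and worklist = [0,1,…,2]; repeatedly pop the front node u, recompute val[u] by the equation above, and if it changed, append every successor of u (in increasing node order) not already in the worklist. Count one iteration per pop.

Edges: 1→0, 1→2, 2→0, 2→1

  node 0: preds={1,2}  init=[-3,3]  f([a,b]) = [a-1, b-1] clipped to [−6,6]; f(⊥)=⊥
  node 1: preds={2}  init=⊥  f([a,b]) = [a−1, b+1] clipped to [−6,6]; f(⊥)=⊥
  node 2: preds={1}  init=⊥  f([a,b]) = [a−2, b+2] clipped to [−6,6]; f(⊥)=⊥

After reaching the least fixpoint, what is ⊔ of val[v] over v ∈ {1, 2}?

⊥

Worklist (3 pops):
  #1 pop 0: in=⊥ → [-3,3] (no change)
  #2 pop 1: in=⊥ → ⊥ (no change)
  #3 pop 2: in=⊥ → ⊥ (no change)

Fixpoint:
  val[0] = [-3,3]
  val[1] = ⊥
  val[2] = ⊥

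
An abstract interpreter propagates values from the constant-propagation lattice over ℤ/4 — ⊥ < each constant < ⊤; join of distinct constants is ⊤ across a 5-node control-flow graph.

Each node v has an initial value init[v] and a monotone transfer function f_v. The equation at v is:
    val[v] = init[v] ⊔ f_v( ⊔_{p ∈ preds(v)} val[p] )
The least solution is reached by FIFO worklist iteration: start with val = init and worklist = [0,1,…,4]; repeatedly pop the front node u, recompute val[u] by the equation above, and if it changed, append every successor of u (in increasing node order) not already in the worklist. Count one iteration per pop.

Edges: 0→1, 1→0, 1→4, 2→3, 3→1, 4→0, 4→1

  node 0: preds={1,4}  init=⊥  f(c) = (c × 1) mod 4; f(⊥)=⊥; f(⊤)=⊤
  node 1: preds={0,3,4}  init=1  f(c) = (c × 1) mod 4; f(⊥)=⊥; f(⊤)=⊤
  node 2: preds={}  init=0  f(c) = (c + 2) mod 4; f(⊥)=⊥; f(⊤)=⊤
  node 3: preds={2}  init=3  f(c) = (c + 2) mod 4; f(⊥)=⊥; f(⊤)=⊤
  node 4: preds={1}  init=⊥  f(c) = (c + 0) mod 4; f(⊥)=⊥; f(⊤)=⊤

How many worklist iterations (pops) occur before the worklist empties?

Iteration log — 7 steps:
  step 1. node 0  ⊔preds=1  new=1  old=⊥  +wl: 
  step 2. node 1  ⊔preds=⊤  new=⊤  old=1  +wl: 0
  step 3. node 2  ⊔preds=⊥  new=0  stable
  step 4. node 3  ⊔preds=0  new=⊤  old=3  +wl: 1
  step 5. node 4  ⊔preds=⊤  new=⊤  old=⊥  +wl: 
  step 6. node 0  ⊔preds=⊤  new=⊤  old=1  +wl: 
  step 7. node 1  ⊔preds=⊤  new=⊤  stable

Least fixpoint reached:
  node 0: ⊤
  node 1: ⊤
  node 2: 0
  node 3: ⊤
  node 4: ⊤

7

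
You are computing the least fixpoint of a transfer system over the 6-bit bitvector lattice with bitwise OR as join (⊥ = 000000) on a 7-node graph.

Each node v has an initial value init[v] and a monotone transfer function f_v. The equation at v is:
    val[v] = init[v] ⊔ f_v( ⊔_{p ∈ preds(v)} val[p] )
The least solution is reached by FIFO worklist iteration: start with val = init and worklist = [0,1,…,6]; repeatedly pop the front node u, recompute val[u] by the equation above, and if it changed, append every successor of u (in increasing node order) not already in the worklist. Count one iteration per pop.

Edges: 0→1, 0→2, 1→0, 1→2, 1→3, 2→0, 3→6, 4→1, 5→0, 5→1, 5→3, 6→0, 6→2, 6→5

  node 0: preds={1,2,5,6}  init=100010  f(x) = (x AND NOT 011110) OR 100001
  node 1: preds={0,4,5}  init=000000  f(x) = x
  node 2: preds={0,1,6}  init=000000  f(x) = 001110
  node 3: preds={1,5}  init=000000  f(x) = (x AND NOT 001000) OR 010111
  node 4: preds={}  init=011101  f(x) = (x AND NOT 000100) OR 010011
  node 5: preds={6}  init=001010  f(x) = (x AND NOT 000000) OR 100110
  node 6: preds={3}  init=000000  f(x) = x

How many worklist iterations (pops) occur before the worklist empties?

Iteration log — 15 steps:
  step 1. node 0  ⊔preds=001010  new=100011  old=100010  +wl: 
  step 2. node 1  ⊔preds=111111  new=111111  old=000000  +wl: 0
  step 3. node 2  ⊔preds=111111  new=001110  old=000000  +wl: 
  step 4. node 3  ⊔preds=111111  new=110111  old=000000  +wl: 
  step 5. node 4  ⊔preds=000000  new=011111  old=011101  +wl: 1
  step 6. node 5  ⊔preds=000000  new=101110  old=001010  +wl: 3
  step 7. node 6  ⊔preds=110111  new=110111  old=000000  +wl: 2,5
  step 8. node 0  ⊔preds=111111  new=100011  stable
  step 9. node 1  ⊔preds=111111  new=111111  stable
  step 10. node 3  ⊔preds=111111  new=110111  stable
  step 11. node 2  ⊔preds=111111  new=001110  stable
  step 12. node 5  ⊔preds=110111  new=111111  old=101110  +wl: 0,1,3
  step 13. node 0  ⊔preds=111111  new=100011  stable
  step 14. node 1  ⊔preds=111111  new=111111  stable
  step 15. node 3  ⊔preds=111111  new=110111  stable

Least fixpoint reached:
  node 0: 100011
  node 1: 111111
  node 2: 001110
  node 3: 110111
  node 4: 011111
  node 5: 111111
  node 6: 110111

15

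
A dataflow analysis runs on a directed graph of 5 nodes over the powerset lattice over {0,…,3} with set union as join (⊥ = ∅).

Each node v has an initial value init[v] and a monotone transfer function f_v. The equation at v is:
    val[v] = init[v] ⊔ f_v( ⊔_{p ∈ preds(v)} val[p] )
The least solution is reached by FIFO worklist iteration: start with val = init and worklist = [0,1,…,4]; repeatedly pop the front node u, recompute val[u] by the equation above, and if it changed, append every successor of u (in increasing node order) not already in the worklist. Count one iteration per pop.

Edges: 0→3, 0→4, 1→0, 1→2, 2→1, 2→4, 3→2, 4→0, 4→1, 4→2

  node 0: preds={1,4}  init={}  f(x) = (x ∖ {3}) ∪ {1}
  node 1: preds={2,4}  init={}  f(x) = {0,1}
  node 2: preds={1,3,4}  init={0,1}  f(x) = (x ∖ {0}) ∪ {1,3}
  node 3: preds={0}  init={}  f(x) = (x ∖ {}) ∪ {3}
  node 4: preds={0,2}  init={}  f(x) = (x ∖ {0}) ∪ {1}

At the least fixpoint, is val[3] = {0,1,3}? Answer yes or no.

yes

Iteration log — 11 steps:
  step 1. node 0  ⊔preds={}  new={1}  old={}  +wl: 
  step 2. node 1  ⊔preds={0,1}  new={0,1}  old={}  +wl: 0
  step 3. node 2  ⊔preds={0,1}  new={0,1,3}  old={0,1}  +wl: 1
  step 4. node 3  ⊔preds={1}  new={1,3}  old={}  +wl: 2
  step 5. node 4  ⊔preds={0,1,3}  new={1,3}  old={}  +wl: 
  step 6. node 0  ⊔preds={0,1,3}  new={0,1}  old={1}  +wl: 3,4
  step 7. node 1  ⊔preds={0,1,3}  new={0,1}  stable
  step 8. node 2  ⊔preds={0,1,3}  new={0,1,3}  stable
  step 9. node 3  ⊔preds={0,1}  new={0,1,3}  old={1,3}  +wl: 2
  step 10. node 4  ⊔preds={0,1,3}  new={1,3}  stable
  step 11. node 2  ⊔preds={0,1,3}  new={0,1,3}  stable

Least fixpoint reached:
  node 0: {0,1}
  node 1: {0,1}
  node 2: {0,1,3}
  node 3: {0,1,3}
  node 4: {1,3}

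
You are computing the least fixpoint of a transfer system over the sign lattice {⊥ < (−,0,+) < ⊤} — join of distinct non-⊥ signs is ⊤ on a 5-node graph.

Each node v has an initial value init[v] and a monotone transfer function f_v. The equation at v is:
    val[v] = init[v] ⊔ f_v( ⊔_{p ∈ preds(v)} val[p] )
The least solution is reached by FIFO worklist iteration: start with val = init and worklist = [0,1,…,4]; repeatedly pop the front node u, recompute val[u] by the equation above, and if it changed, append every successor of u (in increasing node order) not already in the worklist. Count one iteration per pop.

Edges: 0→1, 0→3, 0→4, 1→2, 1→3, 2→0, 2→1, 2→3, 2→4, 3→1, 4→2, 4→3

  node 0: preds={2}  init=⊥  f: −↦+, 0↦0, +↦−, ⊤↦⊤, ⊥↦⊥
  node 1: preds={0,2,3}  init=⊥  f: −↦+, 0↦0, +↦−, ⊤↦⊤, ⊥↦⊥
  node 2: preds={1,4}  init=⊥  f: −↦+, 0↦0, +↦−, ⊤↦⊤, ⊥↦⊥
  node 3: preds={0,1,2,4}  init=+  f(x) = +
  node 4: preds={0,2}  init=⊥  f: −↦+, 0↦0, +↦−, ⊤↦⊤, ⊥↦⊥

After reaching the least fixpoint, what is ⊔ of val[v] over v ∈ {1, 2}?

⊤

Trace (15 dequeues):
  [1] u=0 | in ⊥ | out ⊥ | ==
  [2] u=1 | in + | out − | prev ⊥ | push {}
  [3] u=2 | in − | out + | prev ⊥ | push {0,1}
  [4] u=3 | in ⊤ | out + | ==
  [5] u=4 | in + | out − | prev ⊥ | push {2,3}
  [6] u=0 | in + | out − | prev ⊥ | push {4}
  [7] u=1 | in ⊤ | out ⊤ | prev − | push {}
  [8] u=2 | in ⊤ | out ⊤ | prev + | push {0,1}
  [9] u=3 | in ⊤ | out + | ==
  [10] u=4 | in ⊤ | out ⊤ | prev − | push {2,3}
  [11] u=0 | in ⊤ | out ⊤ | prev − | push {4}
  [12] u=1 | in ⊤ | out ⊤ | ==
  [13] u=2 | in ⊤ | out ⊤ | ==
  [14] u=3 | in ⊤ | out + | ==
  [15] u=4 | in ⊤ | out ⊤ | ==

Converged values:
  [0] ⊤
  [1] ⊤
  [2] ⊤
  [3] +
  [4] ⊤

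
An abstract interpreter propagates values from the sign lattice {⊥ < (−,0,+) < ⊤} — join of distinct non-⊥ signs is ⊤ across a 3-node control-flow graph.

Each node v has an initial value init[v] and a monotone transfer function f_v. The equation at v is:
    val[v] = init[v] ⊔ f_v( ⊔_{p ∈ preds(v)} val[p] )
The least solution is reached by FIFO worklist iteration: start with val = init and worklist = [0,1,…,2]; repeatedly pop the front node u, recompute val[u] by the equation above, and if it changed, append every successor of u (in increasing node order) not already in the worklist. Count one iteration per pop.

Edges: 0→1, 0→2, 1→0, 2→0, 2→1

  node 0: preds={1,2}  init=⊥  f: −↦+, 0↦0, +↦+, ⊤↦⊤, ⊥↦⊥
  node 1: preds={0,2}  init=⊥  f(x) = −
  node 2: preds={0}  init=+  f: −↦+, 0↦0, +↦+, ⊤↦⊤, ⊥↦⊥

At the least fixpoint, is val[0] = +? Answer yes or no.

no

Worklist (8 pops):
  #1 pop 0: in=+ → + (was ⊥); enqueue []
  #2 pop 1: in=+ → − (was ⊥); enqueue [0]
  #3 pop 2: in=+ → + (no change)
  #4 pop 0: in=⊤ → ⊤ (was +); enqueue [1,2]
  #5 pop 1: in=⊤ → − (no change)
  #6 pop 2: in=⊤ → ⊤ (was +); enqueue [0,1]
  #7 pop 0: in=⊤ → ⊤ (no change)
  #8 pop 1: in=⊤ → − (no change)

Fixpoint:
  val[0] = ⊤
  val[1] = −
  val[2] = ⊤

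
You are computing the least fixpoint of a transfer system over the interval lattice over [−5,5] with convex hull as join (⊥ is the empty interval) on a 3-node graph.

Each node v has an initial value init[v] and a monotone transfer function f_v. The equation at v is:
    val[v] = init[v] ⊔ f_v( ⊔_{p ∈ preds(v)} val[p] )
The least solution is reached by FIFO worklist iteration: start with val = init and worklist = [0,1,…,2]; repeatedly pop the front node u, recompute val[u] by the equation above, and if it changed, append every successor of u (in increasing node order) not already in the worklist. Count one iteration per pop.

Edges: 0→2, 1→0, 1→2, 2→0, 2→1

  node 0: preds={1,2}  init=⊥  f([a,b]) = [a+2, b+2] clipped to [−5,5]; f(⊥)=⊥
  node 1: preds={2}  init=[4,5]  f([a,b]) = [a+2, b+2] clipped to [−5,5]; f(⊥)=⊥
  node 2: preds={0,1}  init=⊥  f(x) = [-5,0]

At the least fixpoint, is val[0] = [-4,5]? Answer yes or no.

Trace (7 dequeues):
  [1] u=0 | in [4,5] | out [5,5] | prev ⊥ | push {}
  [2] u=1 | in ⊥ | out [4,5] | ==
  [3] u=2 | in [4,5] | out [-5,0] | prev ⊥ | push {0,1}
  [4] u=0 | in [-5,5] | out [-3,5] | prev [5,5] | push {2}
  [5] u=1 | in [-5,0] | out [-3,5] | prev [4,5] | push {0}
  [6] u=2 | in [-3,5] | out [-5,0] | ==
  [7] u=0 | in [-5,5] | out [-3,5] | ==

Converged values:
  [0] [-3,5]
  [1] [-3,5]
  [2] [-5,0]

no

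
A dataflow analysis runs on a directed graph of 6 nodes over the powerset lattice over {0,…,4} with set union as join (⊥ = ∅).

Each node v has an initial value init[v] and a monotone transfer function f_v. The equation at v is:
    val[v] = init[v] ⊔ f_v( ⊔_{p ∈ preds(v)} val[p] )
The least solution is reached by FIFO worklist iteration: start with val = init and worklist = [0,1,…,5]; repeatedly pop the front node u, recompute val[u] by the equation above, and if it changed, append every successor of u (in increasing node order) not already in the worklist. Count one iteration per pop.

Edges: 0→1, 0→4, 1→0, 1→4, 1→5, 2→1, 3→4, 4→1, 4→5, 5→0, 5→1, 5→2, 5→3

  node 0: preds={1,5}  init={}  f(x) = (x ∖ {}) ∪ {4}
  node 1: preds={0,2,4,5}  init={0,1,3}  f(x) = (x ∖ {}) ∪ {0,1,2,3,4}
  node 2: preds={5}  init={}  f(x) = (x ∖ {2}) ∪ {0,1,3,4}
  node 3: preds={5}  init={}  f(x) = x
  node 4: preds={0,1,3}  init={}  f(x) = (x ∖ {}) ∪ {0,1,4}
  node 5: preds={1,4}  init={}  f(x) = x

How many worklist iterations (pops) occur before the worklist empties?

Worklist (11 pops):
  #1 pop 0: in={0,1,3} → {0,1,3,4} (was {}); enqueue []
  #2 pop 1: in={0,1,3,4} → {0,1,2,3,4} (was {0,1,3}); enqueue [0]
  #3 pop 2: in={} → {0,1,3,4} (was {}); enqueue [1]
  #4 pop 3: in={} → {} (no change)
  #5 pop 4: in={0,1,2,3,4} → {0,1,2,3,4} (was {}); enqueue []
  #6 pop 5: in={0,1,2,3,4} → {0,1,2,3,4} (was {}); enqueue [2,3]
  #7 pop 0: in={0,1,2,3,4} → {0,1,2,3,4} (was {0,1,3,4}); enqueue [4]
  #8 pop 1: in={0,1,2,3,4} → {0,1,2,3,4} (no change)
  #9 pop 2: in={0,1,2,3,4} → {0,1,3,4} (no change)
  #10 pop 3: in={0,1,2,3,4} → {0,1,2,3,4} (was {}); enqueue []
  #11 pop 4: in={0,1,2,3,4} → {0,1,2,3,4} (no change)

Fixpoint:
  val[0] = {0,1,2,3,4}
  val[1] = {0,1,2,3,4}
  val[2] = {0,1,3,4}
  val[3] = {0,1,2,3,4}
  val[4] = {0,1,2,3,4}
  val[5] = {0,1,2,3,4}

11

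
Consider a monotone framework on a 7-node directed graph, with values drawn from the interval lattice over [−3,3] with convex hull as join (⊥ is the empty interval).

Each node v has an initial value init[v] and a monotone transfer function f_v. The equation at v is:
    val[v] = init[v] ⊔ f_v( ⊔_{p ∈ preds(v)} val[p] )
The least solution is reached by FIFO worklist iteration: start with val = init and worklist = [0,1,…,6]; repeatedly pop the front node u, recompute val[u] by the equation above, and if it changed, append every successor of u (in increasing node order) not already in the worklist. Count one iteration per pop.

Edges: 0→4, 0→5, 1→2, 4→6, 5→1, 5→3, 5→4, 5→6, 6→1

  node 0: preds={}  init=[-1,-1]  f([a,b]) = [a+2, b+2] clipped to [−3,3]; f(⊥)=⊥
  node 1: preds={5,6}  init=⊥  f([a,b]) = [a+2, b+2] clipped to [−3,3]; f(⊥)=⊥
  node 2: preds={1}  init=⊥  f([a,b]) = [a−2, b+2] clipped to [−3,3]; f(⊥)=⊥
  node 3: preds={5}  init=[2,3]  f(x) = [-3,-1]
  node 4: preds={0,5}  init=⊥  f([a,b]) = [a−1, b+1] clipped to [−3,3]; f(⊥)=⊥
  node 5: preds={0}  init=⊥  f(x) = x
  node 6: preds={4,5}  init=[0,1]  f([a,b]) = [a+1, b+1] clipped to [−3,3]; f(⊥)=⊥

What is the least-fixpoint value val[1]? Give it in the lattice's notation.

[1,3]

Trace (11 dequeues):
  [1] u=0 | in ⊥ | out [-1,-1] | ==
  [2] u=1 | in [0,1] | out [2,3] | prev ⊥ | push {}
  [3] u=2 | in [2,3] | out [0,3] | prev ⊥ | push {}
  [4] u=3 | in ⊥ | out [-3,3] | prev [2,3] | push {}
  [5] u=4 | in [-1,-1] | out [-2,0] | prev ⊥ | push {}
  [6] u=5 | in [-1,-1] | out [-1,-1] | prev ⊥ | push {1,3,4}
  [7] u=6 | in [-2,0] | out [-1,1] | prev [0,1] | push {}
  [8] u=1 | in [-1,1] | out [1,3] | prev [2,3] | push {2}
  [9] u=3 | in [-1,-1] | out [-3,3] | ==
  [10] u=4 | in [-1,-1] | out [-2,0] | ==
  [11] u=2 | in [1,3] | out [-1,3] | prev [0,3] | push {}

Converged values:
  [0] [-1,-1]
  [1] [1,3]
  [2] [-1,3]
  [3] [-3,3]
  [4] [-2,0]
  [5] [-1,-1]
  [6] [-1,1]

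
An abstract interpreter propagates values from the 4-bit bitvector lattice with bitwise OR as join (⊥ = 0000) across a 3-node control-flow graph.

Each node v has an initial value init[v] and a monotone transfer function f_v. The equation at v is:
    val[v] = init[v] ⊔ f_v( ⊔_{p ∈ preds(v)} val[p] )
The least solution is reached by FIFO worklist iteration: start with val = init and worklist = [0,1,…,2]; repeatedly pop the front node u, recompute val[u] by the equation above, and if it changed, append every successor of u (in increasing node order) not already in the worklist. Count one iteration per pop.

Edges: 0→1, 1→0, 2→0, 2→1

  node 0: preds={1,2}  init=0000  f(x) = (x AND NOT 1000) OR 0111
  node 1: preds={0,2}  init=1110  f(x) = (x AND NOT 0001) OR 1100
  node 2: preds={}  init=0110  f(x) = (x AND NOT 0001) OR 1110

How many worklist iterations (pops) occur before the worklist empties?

5

Trace (5 dequeues):
  [1] u=0 | in 1110 | out 0111 | prev 0000 | push {}
  [2] u=1 | in 0111 | out 1110 | ==
  [3] u=2 | in 0000 | out 1110 | prev 0110 | push {0,1}
  [4] u=0 | in 1110 | out 0111 | ==
  [5] u=1 | in 1111 | out 1110 | ==

Converged values:
  [0] 0111
  [1] 1110
  [2] 1110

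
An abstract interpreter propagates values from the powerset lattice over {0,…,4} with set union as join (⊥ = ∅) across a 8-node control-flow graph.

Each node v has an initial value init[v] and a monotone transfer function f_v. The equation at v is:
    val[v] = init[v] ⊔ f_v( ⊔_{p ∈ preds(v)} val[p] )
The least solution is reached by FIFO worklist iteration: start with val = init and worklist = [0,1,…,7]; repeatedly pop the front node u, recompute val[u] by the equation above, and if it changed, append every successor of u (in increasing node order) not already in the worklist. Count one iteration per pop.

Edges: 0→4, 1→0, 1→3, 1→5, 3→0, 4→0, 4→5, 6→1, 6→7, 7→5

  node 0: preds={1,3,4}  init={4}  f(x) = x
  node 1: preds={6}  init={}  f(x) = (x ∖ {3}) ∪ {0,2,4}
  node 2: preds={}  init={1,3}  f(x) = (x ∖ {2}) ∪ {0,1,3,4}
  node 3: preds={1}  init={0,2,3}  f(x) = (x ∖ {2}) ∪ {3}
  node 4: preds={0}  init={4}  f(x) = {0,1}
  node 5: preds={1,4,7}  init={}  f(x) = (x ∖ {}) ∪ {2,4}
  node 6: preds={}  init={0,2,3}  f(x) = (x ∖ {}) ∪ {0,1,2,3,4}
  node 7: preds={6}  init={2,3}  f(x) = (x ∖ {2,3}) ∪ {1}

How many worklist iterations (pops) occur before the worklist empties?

15

Worklist (15 pops):
  #1 pop 0: in={0,2,3,4} → {0,2,3,4} (was {4}); enqueue []
  #2 pop 1: in={0,2,3} → {0,2,4} (was {}); enqueue [0]
  #3 pop 2: in={} → {0,1,3,4} (was {1,3}); enqueue []
  #4 pop 3: in={0,2,4} → {0,2,3,4} (was {0,2,3}); enqueue []
  #5 pop 4: in={0,2,3,4} → {0,1,4} (was {4}); enqueue []
  #6 pop 5: in={0,1,2,3,4} → {0,1,2,3,4} (was {}); enqueue []
  #7 pop 6: in={} → {0,1,2,3,4} (was {0,2,3}); enqueue [1]
  #8 pop 7: in={0,1,2,3,4} → {0,1,2,3,4} (was {2,3}); enqueue [5]
  #9 pop 0: in={0,1,2,3,4} → {0,1,2,3,4} (was {0,2,3,4}); enqueue [4]
  #10 pop 1: in={0,1,2,3,4} → {0,1,2,4} (was {0,2,4}); enqueue [0,3]
  #11 pop 5: in={0,1,2,3,4} → {0,1,2,3,4} (no change)
  #12 pop 4: in={0,1,2,3,4} → {0,1,4} (no change)
  #13 pop 0: in={0,1,2,3,4} → {0,1,2,3,4} (no change)
  #14 pop 3: in={0,1,2,4} → {0,1,2,3,4} (was {0,2,3,4}); enqueue [0]
  #15 pop 0: in={0,1,2,3,4} → {0,1,2,3,4} (no change)

Fixpoint:
  val[0] = {0,1,2,3,4}
  val[1] = {0,1,2,4}
  val[2] = {0,1,3,4}
  val[3] = {0,1,2,3,4}
  val[4] = {0,1,4}
  val[5] = {0,1,2,3,4}
  val[6] = {0,1,2,3,4}
  val[7] = {0,1,2,3,4}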